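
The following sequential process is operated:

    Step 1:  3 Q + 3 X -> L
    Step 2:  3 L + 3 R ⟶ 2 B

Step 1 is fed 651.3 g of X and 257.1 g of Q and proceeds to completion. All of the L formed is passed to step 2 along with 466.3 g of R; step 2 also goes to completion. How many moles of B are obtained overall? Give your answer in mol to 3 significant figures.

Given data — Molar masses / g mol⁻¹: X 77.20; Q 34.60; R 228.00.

1.36 mol

Step 1:
n(X) = 651.3 / 77.20 = 8.437 mol
n(Q) = 257.1 / 34.60 = 7.431 mol
n/ν → X: 2.812, Q: 2.477; Q is limiting.
n(L) produced = (1/3) × 7.431 = 2.477 mol
Step 2:
n(L) available = 2.477 mol
n(R) = 466.3 / 228.00 = 2.045 mol
n/ν → L: 0.8257, R: 0.6817; R is limiting.
n(B) = (2/3) × 2.045 = 1.363 mol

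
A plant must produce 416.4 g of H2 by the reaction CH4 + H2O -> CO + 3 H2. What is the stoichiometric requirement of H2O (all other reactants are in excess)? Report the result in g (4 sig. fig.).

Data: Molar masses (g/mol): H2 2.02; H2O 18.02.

n(H2) = 416.4 / 2.02 = 206.1 mol
n(H2O) = (1/3) × 206.1 = 68.70 mol
mass = 68.70 × 18.02 = 1238 g

1238 g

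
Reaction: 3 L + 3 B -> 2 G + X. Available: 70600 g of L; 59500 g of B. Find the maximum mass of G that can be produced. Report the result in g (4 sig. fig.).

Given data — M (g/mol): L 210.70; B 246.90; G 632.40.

101600 g

n(L) = 70600 / 210.70 = 335.1 mol
n(B) = 59500 / 246.90 = 241.0 mol
n/ν for L = 335.1/3 = 111.7
n/ν for B = 241.0/3 = 80.33
Smallest n/ν is B → limiting reagent.
n(G) = (2/3) × 241.0 = 160.7 mol
mass = 160.7 × 632.40 = 101600 g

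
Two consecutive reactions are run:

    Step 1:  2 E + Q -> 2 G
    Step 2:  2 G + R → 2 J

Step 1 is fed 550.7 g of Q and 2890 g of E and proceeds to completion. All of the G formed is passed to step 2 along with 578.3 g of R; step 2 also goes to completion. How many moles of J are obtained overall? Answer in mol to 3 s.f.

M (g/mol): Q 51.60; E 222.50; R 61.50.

13.0 mol

Step 1:
n(Q) = 550.7 / 51.60 = 10.67 mol
n(E) = 2890 / 222.50 = 12.99 mol
n/ν for Q = 10.67/1 = 10.67
n/ν for E = 12.99/2 = 6.495
Smallest n/ν is E → limiting reagent.
n(G) produced = (2/2) × 12.99 = 12.99 mol
Step 2:
n(G) available = 12.99 mol
n(R) = 578.3 / 61.50 = 9.403 mol
n/ν for G = 12.99/2 = 6.495
n/ν for R = 9.403/1 = 9.403
Smallest n/ν is G → limiting reagent.
n(J) = (2/2) × 12.99 = 12.99 mol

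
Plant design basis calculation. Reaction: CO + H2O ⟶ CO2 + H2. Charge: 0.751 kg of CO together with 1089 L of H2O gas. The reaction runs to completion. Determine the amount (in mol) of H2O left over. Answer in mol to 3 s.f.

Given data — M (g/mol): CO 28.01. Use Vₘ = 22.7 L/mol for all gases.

21.2 mol

n(CO) = 0.7510×1000 / 28.01 = 26.81 mol
n(H2O) = 1089 / 22.7 = 47.97 mol
n/ν for CO = 26.81/1 = 26.81
n/ν for H2O = 47.97/1 = 47.97
Smallest n/ν is CO → limiting reagent.
H2O consumed = (1/1) × 26.81 = 26.81 mol
H2O remaining = 47.97 − 26.81 = 21.16 mol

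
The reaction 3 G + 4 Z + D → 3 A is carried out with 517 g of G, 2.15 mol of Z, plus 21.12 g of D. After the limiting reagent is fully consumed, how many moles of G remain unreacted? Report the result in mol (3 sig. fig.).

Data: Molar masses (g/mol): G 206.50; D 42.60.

1.02 mol

n(G) = 517.0 / 206.50 = 2.504 mol
n(Z) = 2.150 mol
n(D) = 21.12 / 42.60 = 0.4958 mol
n/ν for G = 2.504/3 = 0.8347
n/ν for Z = 2.150/4 = 0.5375
n/ν for D = 0.4958/1 = 0.4958
Smallest n/ν is D → limiting reagent.
G consumed = (3/1) × 0.4958 = 1.487 mol
G remaining = 2.504 − 1.487 = 1.017 mol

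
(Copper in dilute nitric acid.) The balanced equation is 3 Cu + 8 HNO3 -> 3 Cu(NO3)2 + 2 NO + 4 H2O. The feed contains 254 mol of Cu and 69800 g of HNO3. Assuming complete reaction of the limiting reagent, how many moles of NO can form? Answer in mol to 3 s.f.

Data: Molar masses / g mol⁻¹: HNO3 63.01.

n(Cu) = 254.0 mol
n(HNO3) = 69800 / 63.01 = 1108 mol
n/ν → Cu: 84.67, HNO3: 138.5; Cu is limiting.
n(NO) = (2/3) × 254.0 = 169.3 mol

169 mol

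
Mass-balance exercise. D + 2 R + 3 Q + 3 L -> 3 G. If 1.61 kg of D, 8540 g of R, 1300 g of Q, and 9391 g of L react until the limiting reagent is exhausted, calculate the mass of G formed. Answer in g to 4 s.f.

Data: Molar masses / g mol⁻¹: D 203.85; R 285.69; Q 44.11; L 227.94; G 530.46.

n(D) = 1.610×1000 / 203.85 = 7.898 mol
n(R) = 8540 / 285.69 = 29.89 mol
n(Q) = 1300 / 44.11 = 29.47 mol
n(L) = 9391 / 227.94 = 41.20 mol
n/ν → D: 7.898, R: 14.95, Q: 9.823, L: 13.73; D is limiting.
n(G) = (3/1) × 7.898 = 23.69 mol
mass = 23.69 × 530.46 = 12570 g

12570 g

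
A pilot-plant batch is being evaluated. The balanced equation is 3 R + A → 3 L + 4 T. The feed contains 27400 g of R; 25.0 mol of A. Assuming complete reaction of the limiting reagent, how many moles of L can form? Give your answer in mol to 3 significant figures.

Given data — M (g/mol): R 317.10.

n(R) = 27400 / 317.10 = 86.41 mol
n(A) = 25.00 mol
n/ν for R = 86.41/3 = 28.80
n/ν for A = 25.00/1 = 25.00
Smallest n/ν is A → limiting reagent.
n(L) = (3/1) × 25.00 = 75.00 mol

75.0 mol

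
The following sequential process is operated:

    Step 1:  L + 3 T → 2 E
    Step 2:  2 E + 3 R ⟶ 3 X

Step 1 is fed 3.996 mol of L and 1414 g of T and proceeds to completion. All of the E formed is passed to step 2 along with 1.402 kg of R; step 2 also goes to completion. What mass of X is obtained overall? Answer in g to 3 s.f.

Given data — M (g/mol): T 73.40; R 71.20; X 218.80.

2620 g

Step 1:
n(L) = 3.996 mol
n(T) = 1414 / 73.40 = 19.26 mol
n/ν for L = 3.996/1 = 3.996
n/ν for T = 19.26/3 = 6.420
Smallest n/ν is L → limiting reagent.
n(E) produced = (2/1) × 3.996 = 7.992 mol
Step 2:
n(E) available = 7.992 mol
n(R) = 1.402×1000 / 71.20 = 19.69 mol
n/ν for E = 7.992/2 = 3.996
n/ν for R = 19.69/3 = 6.563
Smallest n/ν is E → limiting reagent.
n(X) = (3/2) × 7.992 = 11.99 mol
mass = 11.99 × 218.80 = 2623 g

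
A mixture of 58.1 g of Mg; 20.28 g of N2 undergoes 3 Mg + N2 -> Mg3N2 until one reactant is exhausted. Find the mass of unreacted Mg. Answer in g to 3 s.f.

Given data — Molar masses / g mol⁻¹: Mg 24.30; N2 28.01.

n(Mg) = 58.10 / 24.30 = 2.391 mol
n(N2) = 20.28 / 28.01 = 0.7240 mol
n/ν for Mg = 2.391/3 = 0.7970
n/ν for N2 = 0.7240/1 = 0.7240
Smallest n/ν is N2 → limiting reagent.
Mg consumed = (3/1) × 0.7240 = 2.172 mol
Mg remaining = 2.391 − 2.172 = 0.2190 mol
mass = 0.2190 × 24.30 = 5.322 g

5.32 g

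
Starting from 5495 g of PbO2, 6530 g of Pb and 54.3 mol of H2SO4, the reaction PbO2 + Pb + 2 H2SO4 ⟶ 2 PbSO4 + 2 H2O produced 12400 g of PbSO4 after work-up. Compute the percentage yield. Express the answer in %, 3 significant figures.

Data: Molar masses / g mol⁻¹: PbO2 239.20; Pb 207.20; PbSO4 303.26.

89.0 %

n(PbO2) = 5495 / 239.20 = 22.97 mol
n(Pb) = 6530 / 207.20 = 31.52 mol
n(H2SO4) = 54.30 mol
n/ν → PbO2: 22.97, Pb: 31.52, H2SO4: 27.15; PbO2 is limiting.
theoretical n(PbSO4) = (2/1) × 22.97 = 45.94 mol → 13930 g
% yield = 12400 / 13930 × 100 = 89.02 %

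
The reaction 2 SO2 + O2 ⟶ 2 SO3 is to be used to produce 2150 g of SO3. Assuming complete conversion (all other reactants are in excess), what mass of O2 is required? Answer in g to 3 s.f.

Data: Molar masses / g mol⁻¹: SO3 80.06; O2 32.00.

430 g

n(SO3) = 2150 / 80.06 = 26.85 mol
n(O2) = (1/2) × 26.85 = 13.43 mol
mass = 13.43 × 32.00 = 429.8 g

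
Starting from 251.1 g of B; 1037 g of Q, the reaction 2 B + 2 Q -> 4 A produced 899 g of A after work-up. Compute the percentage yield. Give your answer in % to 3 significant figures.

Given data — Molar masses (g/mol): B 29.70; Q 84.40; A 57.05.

93.2 %

n(B) = 251.1 / 29.70 = 8.455 mol
n(Q) = 1037 / 84.40 = 12.29 mol
n/ν for B = 8.455/2 = 4.228
n/ν for Q = 12.29/2 = 6.145
Smallest n/ν is B → limiting reagent.
theoretical n(A) = (4/2) × 8.455 = 16.91 mol → 964.7 g
% yield = 899 / 964.7 × 100 = 93.19 %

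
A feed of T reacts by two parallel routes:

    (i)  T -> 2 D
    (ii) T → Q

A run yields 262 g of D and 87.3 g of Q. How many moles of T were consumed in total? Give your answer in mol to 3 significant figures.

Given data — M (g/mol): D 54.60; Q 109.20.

n(D) = 262 / 54.60 = 4.799 mol
n(Q) = 87.3 / 109.20 = 0.7995 mol
n(T) via (i) = (1/2)×4.799 = 2.400 mol
n(T) via (ii) = (1/1)×0.7995 = 0.7995 mol
total n(T) = 2.400 + 0.7995 = 3.200 mol

3.20 mol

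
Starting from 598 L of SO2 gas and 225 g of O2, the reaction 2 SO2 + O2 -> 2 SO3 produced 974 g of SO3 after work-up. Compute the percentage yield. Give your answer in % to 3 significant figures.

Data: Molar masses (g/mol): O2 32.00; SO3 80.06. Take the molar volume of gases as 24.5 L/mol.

86.5 %

n(SO2) = 598.0 / 24.5 = 24.41 mol
n(O2) = 225.0 / 32.00 = 7.031 mol
n/ν for SO2 = 24.41/2 = 12.21
n/ν for O2 = 7.031/1 = 7.031
Smallest n/ν is O2 → limiting reagent.
theoretical n(SO3) = (2/1) × 7.031 = 14.06 mol → 1126 g
% yield = 974 / 1126 × 100 = 86.50 %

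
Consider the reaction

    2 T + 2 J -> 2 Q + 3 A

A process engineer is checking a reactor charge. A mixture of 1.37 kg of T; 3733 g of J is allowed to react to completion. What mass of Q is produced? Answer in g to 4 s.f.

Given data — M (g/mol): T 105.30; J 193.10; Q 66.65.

867.1 g

n(T) = 1.370×1000 / 105.30 = 13.01 mol
n(J) = 3733 / 193.10 = 19.33 mol
n/ν → T: 6.505, J: 9.665; T is limiting.
n(Q) = (2/2) × 13.01 = 13.01 mol
mass = 13.01 × 66.65 = 867.1 g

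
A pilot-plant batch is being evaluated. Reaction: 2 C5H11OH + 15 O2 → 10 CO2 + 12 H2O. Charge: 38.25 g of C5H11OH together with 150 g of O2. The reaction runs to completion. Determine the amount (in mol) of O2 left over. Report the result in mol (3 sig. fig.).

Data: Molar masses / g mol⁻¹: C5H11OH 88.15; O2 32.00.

n(C5H11OH) = 38.25 / 88.15 = 0.4339 mol
n(O2) = 150.0 / 32.00 = 4.688 mol
n/ν for C5H11OH = 0.4339/2 = 0.2170
n/ν for O2 = 4.688/15 = 0.3125
Smallest n/ν is C5H11OH → limiting reagent.
O2 consumed = (15/2) × 0.4339 = 3.254 mol
O2 remaining = 4.688 − 3.254 = 1.434 mol

1.43 mol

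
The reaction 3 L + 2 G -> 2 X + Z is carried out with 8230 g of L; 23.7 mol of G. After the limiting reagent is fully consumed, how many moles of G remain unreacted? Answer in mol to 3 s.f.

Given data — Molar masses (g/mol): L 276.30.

3.84 mol

n(L) = 8230 / 276.30 = 29.79 mol
n(G) = 23.70 mol
n/ν for L = 29.79/3 = 9.930
n/ν for G = 23.70/2 = 11.85
Smallest n/ν is L → limiting reagent.
G consumed = (2/3) × 29.79 = 19.86 mol
G remaining = 23.70 − 19.86 = 3.840 mol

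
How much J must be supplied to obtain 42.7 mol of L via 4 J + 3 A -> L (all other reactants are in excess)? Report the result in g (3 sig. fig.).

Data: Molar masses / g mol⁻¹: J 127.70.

n(L) = 42.70 mol
n(J) = (4/1) × 42.70 = 170.8 mol
mass = 170.8 × 127.70 = 21810 g

21800 g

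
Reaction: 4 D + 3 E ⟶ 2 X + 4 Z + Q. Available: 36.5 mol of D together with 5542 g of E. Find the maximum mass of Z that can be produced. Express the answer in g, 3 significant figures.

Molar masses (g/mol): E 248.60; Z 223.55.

n(D) = 36.50 mol
n(E) = 5542 / 248.60 = 22.29 mol
n/ν for D = 36.50/4 = 9.125
n/ν for E = 22.29/3 = 7.430
Smallest n/ν is E → limiting reagent.
n(Z) = (4/3) × 22.29 = 29.72 mol
mass = 29.72 × 223.55 = 6644 g

6640 g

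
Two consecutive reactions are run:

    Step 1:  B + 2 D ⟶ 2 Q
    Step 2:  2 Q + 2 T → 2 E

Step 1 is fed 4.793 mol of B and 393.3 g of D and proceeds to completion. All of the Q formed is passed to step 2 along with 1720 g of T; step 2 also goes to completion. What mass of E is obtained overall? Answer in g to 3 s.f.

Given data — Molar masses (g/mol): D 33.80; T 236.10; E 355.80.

Step 1:
n(B) = 4.793 mol
n(D) = 393.3 / 33.80 = 11.64 mol
n/ν → B: 4.793, D: 5.820; B is limiting.
n(Q) produced = (2/1) × 4.793 = 9.586 mol
Step 2:
n(Q) available = 9.586 mol
n(T) = 1720 / 236.10 = 7.285 mol
n/ν → Q: 4.793, T: 3.643; T is limiting.
n(E) = (2/2) × 7.285 = 7.285 mol
mass = 7.285 × 355.80 = 2592 g

2590 g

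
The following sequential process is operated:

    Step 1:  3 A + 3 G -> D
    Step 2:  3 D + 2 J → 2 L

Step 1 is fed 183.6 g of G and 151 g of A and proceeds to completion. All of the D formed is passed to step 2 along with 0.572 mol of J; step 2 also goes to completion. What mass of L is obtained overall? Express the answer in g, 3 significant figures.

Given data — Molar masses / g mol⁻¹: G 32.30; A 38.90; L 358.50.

Step 1:
n(G) = 183.6 / 32.30 = 5.684 mol
n(A) = 151.0 / 38.90 = 3.882 mol
n/ν → G: 1.895, A: 1.294; A is limiting.
n(D) produced = (1/3) × 3.882 = 1.294 mol
Step 2:
n(D) available = 1.294 mol
n(J) = 0.5720 mol
n/ν → D: 0.4313, J: 0.2860; J is limiting.
n(L) = (2/2) × 0.5720 = 0.5720 mol
mass = 0.5720 × 358.50 = 205.1 g

205 g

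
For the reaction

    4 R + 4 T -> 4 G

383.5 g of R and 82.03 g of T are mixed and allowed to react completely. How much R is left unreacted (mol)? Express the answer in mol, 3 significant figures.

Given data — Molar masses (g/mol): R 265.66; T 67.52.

n(R) = 383.5 / 265.66 = 1.444 mol
n(T) = 82.03 / 67.52 = 1.215 mol
n/ν for R = 1.444/4 = 0.3610
n/ν for T = 1.215/4 = 0.3038
Smallest n/ν is T → limiting reagent.
R consumed = (4/4) × 1.215 = 1.215 mol
R remaining = 1.444 − 1.215 = 0.2290 mol

0.229 mol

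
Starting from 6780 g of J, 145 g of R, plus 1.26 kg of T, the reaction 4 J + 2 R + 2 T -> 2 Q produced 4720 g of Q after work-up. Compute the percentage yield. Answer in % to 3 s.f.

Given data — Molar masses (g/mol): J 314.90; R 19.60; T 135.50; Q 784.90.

81.3 %

n(J) = 6780 / 314.90 = 21.53 mol
n(R) = 145.0 / 19.60 = 7.398 mol
n(T) = 1.260×1000 / 135.50 = 9.299 mol
n/ν for J = 21.53/4 = 5.383
n/ν for R = 7.398/2 = 3.699
n/ν for T = 9.299/2 = 4.650
Smallest n/ν is R → limiting reagent.
theoretical n(Q) = (2/2) × 7.398 = 7.398 mol → 5807 g
% yield = 4720 / 5807 × 100 = 81.28 %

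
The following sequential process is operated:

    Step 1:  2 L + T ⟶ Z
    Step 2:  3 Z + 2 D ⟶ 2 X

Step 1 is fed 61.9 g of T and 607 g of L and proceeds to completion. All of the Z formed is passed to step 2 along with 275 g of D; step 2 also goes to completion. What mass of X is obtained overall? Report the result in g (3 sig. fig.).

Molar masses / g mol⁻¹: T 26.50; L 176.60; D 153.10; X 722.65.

Step 1:
n(T) = 61.90 / 26.50 = 2.336 mol
n(L) = 607.0 / 176.60 = 3.437 mol
n/ν for T = 2.336/1 = 2.336
n/ν for L = 3.437/2 = 1.719
Smallest n/ν is L → limiting reagent.
n(Z) produced = (1/2) × 3.437 = 1.719 mol
Step 2:
n(Z) available = 1.719 mol
n(D) = 275.0 / 153.10 = 1.796 mol
n/ν for Z = 1.719/3 = 0.5730
n/ν for D = 1.796/2 = 0.8980
Smallest n/ν is Z → limiting reagent.
n(X) = (2/3) × 1.719 = 1.146 mol
mass = 1.146 × 722.65 = 828.2 g

828 g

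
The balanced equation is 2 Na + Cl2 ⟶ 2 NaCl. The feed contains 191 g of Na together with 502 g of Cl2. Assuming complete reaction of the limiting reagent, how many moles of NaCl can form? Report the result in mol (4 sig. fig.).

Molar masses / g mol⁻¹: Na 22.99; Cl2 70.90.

8.308 mol

n(Na) = 191.0 / 22.99 = 8.308 mol
n(Cl2) = 502.0 / 70.90 = 7.080 mol
n/ν for Na = 8.308/2 = 4.154
n/ν for Cl2 = 7.080/1 = 7.080
Smallest n/ν is Na → limiting reagent.
n(NaCl) = (2/2) × 8.308 = 8.308 mol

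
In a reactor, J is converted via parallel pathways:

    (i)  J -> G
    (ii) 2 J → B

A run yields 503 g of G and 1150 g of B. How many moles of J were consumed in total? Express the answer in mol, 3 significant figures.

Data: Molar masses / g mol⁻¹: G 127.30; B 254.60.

13.0 mol

n(G) = 503 / 127.30 = 3.951 mol
n(B) = 1150 / 254.60 = 4.517 mol
n(J) via (i) = (1/1)×3.951 = 3.951 mol
n(J) via (ii) = (2/1)×4.517 = 9.034 mol
total n(J) = 3.951 + 9.034 = 12.99 mol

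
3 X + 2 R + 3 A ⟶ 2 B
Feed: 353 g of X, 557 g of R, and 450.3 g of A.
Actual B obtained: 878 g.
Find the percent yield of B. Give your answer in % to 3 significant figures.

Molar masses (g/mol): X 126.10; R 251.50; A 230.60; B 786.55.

85.7 %

n(X) = 353.0 / 126.10 = 2.799 mol
n(R) = 557.0 / 251.50 = 2.215 mol
n(A) = 450.3 / 230.60 = 1.953 mol
n/ν → X: 0.9330, R: 1.108, A: 0.6510; A is limiting.
theoretical n(B) = (2/3) × 1.953 = 1.302 mol → 1024 g
% yield = 878 / 1024 × 100 = 85.74 %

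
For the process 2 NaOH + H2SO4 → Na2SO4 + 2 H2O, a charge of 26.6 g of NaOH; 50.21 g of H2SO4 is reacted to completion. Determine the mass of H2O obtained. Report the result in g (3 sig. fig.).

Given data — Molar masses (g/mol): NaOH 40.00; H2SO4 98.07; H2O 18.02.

n(NaOH) = 26.60 / 40.00 = 0.6650 mol
n(H2SO4) = 50.21 / 98.07 = 0.5120 mol
n/ν for NaOH = 0.6650/2 = 0.3325
n/ν for H2SO4 = 0.5120/1 = 0.5120
Smallest n/ν is NaOH → limiting reagent.
n(H2O) = (2/2) × 0.6650 = 0.6650 mol
mass = 0.6650 × 18.02 = 11.98 g

12.0 g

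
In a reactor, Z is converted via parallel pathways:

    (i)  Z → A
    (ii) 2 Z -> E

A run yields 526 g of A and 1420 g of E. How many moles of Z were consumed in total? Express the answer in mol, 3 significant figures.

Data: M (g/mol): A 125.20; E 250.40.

n(A) = 526 / 125.20 = 4.201 mol
n(E) = 1420 / 250.40 = 5.671 mol
n(Z) via (i) = (1/1)×4.201 = 4.201 mol
n(Z) via (ii) = (2/1)×5.671 = 11.34 mol
total n(Z) = 4.201 + 11.34 = 15.54 mol

15.5 mol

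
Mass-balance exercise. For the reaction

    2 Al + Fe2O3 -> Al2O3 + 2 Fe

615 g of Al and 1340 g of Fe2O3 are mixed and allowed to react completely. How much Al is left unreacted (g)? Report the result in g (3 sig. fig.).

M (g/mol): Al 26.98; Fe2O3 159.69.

n(Al) = 615.0 / 26.98 = 22.79 mol
n(Fe2O3) = 1340 / 159.69 = 8.391 mol
n/ν → Al: 11.40, Fe2O3: 8.391; Fe2O3 is limiting.
Al consumed = (2/1) × 8.391 = 16.78 mol
Al remaining = 22.79 − 16.78 = 6.010 mol
mass = 6.010 × 26.98 = 162.1 g

162 g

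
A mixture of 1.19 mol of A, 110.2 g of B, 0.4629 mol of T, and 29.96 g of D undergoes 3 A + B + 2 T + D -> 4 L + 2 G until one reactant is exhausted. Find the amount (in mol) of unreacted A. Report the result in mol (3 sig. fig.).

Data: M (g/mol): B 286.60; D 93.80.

n(A) = 1.190 mol
n(B) = 110.2 / 286.60 = 0.3845 mol
n(T) = 0.4629 mol
n(D) = 29.96 / 93.80 = 0.3194 mol
n/ν → A: 0.3967, B: 0.3845, T: 0.2315, D: 0.3194; T is limiting.
A consumed = (3/2) × 0.4629 = 0.6944 mol
A remaining = 1.190 − 0.6944 = 0.4956 mol

0.496 mol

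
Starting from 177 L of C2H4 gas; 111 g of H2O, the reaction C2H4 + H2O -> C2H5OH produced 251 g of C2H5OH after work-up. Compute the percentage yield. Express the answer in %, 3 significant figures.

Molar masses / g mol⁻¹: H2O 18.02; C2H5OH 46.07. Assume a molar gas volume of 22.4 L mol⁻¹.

88.4 %

n(C2H4) = 177.0 / 22.4 = 7.902 mol
n(H2O) = 111.0 / 18.02 = 6.160 mol
n/ν → C2H4: 7.902, H2O: 6.160; H2O is limiting.
theoretical n(C2H5OH) = (1/1) × 6.160 = 6.160 mol → 283.8 g
% yield = 251 / 283.8 × 100 = 88.44 %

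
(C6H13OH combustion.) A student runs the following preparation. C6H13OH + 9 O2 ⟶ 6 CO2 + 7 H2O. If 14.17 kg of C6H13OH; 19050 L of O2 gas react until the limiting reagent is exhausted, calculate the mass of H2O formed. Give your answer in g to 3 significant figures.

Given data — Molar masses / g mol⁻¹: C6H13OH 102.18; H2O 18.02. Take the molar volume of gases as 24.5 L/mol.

10900 g

n(C6H13OH) = 14.17×1000 / 102.18 = 138.7 mol
n(O2) = 19050 / 24.5 = 777.6 mol
n/ν → C6H13OH: 138.7, O2: 86.40; O2 is limiting.
n(H2O) = (7/9) × 777.6 = 604.8 mol
mass = 604.8 × 18.02 = 10900 g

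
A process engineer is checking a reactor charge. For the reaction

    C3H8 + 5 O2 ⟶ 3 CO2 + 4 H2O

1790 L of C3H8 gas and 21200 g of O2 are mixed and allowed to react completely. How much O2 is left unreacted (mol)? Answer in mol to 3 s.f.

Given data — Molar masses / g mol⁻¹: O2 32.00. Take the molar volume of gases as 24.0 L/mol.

n(C3H8) = 1790 / 24.0 = 74.58 mol
n(O2) = 21200 / 32.00 = 662.5 mol
n/ν for C3H8 = 74.58/1 = 74.58
n/ν for O2 = 662.5/5 = 132.5
Smallest n/ν is C3H8 → limiting reagent.
O2 consumed = (5/1) × 74.58 = 372.9 mol
O2 remaining = 662.5 − 372.9 = 289.6 mol

290 mol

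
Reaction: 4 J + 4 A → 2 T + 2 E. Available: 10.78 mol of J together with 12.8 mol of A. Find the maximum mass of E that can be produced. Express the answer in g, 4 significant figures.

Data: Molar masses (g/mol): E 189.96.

1024 g

n(J) = 10.78 mol
n(A) = 12.80 mol
n/ν → J: 2.695, A: 3.200; J is limiting.
n(E) = (2/4) × 10.78 = 5.390 mol
mass = 5.390 × 189.96 = 1024 g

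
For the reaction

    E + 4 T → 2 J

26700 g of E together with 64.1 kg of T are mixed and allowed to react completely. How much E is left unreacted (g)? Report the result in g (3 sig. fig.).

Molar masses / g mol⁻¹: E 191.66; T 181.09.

9740 g

n(E) = 26700 / 191.66 = 139.3 mol
n(T) = 64.10×1000 / 181.09 = 354.0 mol
n/ν for E = 139.3/1 = 139.3
n/ν for T = 354.0/4 = 88.50
Smallest n/ν is T → limiting reagent.
E consumed = (1/4) × 354.0 = 88.50 mol
E remaining = 139.3 − 88.50 = 50.80 mol
mass = 50.80 × 191.66 = 9736 g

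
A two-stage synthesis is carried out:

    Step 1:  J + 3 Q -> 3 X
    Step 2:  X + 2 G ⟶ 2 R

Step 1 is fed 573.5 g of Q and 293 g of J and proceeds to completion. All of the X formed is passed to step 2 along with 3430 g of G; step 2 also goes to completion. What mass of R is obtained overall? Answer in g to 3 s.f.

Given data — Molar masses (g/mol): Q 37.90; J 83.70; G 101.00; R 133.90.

Step 1:
n(Q) = 573.5 / 37.90 = 15.13 mol
n(J) = 293.0 / 83.70 = 3.501 mol
n/ν for Q = 15.13/3 = 5.043
n/ν for J = 3.501/1 = 3.501
Smallest n/ν is J → limiting reagent.
n(X) produced = (3/1) × 3.501 = 10.50 mol
Step 2:
n(X) available = 10.50 mol
n(G) = 3430 / 101.00 = 33.96 mol
n/ν for X = 10.50/1 = 10.50
n/ν for G = 33.96/2 = 16.98
Smallest n/ν is X → limiting reagent.
n(R) = (2/1) × 10.50 = 21.00 mol
mass = 21.00 × 133.90 = 2812 g

2810 g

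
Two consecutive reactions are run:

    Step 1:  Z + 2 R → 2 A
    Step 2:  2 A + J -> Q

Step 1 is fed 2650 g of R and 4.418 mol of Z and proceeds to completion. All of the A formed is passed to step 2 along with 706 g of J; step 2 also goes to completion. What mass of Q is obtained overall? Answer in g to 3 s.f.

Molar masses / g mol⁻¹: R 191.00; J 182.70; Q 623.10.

Step 1:
n(R) = 2650 / 191.00 = 13.87 mol
n(Z) = 4.418 mol
n/ν for R = 13.87/2 = 6.935
n/ν for Z = 4.418/1 = 4.418
Smallest n/ν is Z → limiting reagent.
n(A) produced = (2/1) × 4.418 = 8.836 mol
Step 2:
n(A) available = 8.836 mol
n(J) = 706.0 / 182.70 = 3.864 mol
n/ν for A = 8.836/2 = 4.418
n/ν for J = 3.864/1 = 3.864
Smallest n/ν is J → limiting reagent.
n(Q) = (1/1) × 3.864 = 3.864 mol
mass = 3.864 × 623.10 = 2408 g

2410 g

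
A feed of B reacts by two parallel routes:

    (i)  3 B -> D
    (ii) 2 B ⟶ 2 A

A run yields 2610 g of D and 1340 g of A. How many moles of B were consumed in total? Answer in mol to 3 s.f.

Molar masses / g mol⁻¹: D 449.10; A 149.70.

26.4 mol

n(D) = 2610 / 449.10 = 5.812 mol
n(A) = 1340 / 149.70 = 8.951 mol
n(B) via (i) = (3/1)×5.812 = 17.44 mol
n(B) via (ii) = (2/2)×8.951 = 8.951 mol
total n(B) = 17.44 + 8.951 = 26.39 mol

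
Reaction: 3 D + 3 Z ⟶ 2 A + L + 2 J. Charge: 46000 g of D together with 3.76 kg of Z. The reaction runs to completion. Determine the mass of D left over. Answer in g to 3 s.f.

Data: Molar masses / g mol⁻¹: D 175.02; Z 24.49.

19100 g

n(D) = 46000 / 175.02 = 262.8 mol
n(Z) = 3.760×1000 / 24.49 = 153.5 mol
n/ν for D = 262.8/3 = 87.60
n/ν for Z = 153.5/3 = 51.17
Smallest n/ν is Z → limiting reagent.
D consumed = (3/3) × 153.5 = 153.5 mol
D remaining = 262.8 − 153.5 = 109.3 mol
mass = 109.3 × 175.02 = 19130 g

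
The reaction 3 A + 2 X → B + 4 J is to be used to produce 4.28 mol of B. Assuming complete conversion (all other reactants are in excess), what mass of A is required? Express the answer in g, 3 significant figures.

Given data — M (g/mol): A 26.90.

345 g

n(B) = 4.280 mol
n(A) = (3/1) × 4.280 = 12.84 mol
mass = 12.84 × 26.90 = 345.4 g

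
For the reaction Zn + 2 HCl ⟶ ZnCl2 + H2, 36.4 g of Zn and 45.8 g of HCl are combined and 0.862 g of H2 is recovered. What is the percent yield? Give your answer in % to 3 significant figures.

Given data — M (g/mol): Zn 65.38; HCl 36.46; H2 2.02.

n(Zn) = 36.40 / 65.38 = 0.5567 mol
n(HCl) = 45.80 / 36.46 = 1.256 mol
n/ν for Zn = 0.5567/1 = 0.5567
n/ν for HCl = 1.256/2 = 0.6280
Smallest n/ν is Zn → limiting reagent.
theoretical n(H2) = (1/1) × 0.5567 = 0.5567 mol → 1.125 g
% yield = 0.862 / 1.125 × 100 = 76.62 %

76.6 %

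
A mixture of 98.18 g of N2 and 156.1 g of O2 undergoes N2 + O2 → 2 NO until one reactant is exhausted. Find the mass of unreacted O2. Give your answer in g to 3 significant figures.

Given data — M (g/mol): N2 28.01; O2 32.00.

43.9 g

n(N2) = 98.18 / 28.01 = 3.505 mol
n(O2) = 156.1 / 32.00 = 4.878 mol
n/ν → N2: 3.505, O2: 4.878; N2 is limiting.
O2 consumed = (1/1) × 3.505 = 3.505 mol
O2 remaining = 4.878 − 3.505 = 1.373 mol
mass = 1.373 × 32.00 = 43.94 g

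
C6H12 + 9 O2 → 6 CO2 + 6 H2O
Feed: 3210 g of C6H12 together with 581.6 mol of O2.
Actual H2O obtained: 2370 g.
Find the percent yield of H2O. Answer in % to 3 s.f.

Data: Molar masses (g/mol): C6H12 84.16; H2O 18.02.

n(C6H12) = 3210 / 84.16 = 38.14 mol
n(O2) = 581.6 mol
n/ν for C6H12 = 38.14/1 = 38.14
n/ν for O2 = 581.6/9 = 64.62
Smallest n/ν is C6H12 → limiting reagent.
theoretical n(H2O) = (6/1) × 38.14 = 228.8 mol → 4123 g
% yield = 2370 / 4123 × 100 = 57.48 %

57.5 %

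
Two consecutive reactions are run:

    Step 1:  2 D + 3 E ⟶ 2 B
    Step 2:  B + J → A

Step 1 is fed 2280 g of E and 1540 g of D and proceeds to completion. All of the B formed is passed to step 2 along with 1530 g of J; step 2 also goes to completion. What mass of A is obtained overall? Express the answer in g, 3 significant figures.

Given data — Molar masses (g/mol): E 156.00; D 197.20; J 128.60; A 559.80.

4370 g

Step 1:
n(E) = 2280 / 156.00 = 14.62 mol
n(D) = 1540 / 197.20 = 7.809 mol
n/ν → E: 4.873, D: 3.905; D is limiting.
n(B) produced = (2/2) × 7.809 = 7.809 mol
Step 2:
n(B) available = 7.809 mol
n(J) = 1530 / 128.60 = 11.90 mol
n/ν → B: 7.809, J: 11.90; B is limiting.
n(A) = (1/1) × 7.809 = 7.809 mol
mass = 7.809 × 559.80 = 4371 g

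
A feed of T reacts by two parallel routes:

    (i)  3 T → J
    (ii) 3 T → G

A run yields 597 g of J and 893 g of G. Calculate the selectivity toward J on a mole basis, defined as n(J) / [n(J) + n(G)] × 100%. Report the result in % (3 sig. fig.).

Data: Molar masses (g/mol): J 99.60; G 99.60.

n(J) = 597 / 99.60 = 5.994 mol
n(G) = 893 / 99.60 = 8.966 mol
selectivity = 5.994/(5.994+8.966) × 100 = 40.07 %

40.1 %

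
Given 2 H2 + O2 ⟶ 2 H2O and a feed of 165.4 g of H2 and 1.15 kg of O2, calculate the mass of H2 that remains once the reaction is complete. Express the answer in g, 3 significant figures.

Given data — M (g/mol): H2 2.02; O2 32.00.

20.2 g

n(H2) = 165.4 / 2.02 = 81.88 mol
n(O2) = 1.150×1000 / 32.00 = 35.94 mol
n/ν → H2: 40.94, O2: 35.94; O2 is limiting.
H2 consumed = (2/1) × 35.94 = 71.88 mol
H2 remaining = 81.88 − 71.88 = 10.00 mol
mass = 10.00 × 2.02 = 20.20 g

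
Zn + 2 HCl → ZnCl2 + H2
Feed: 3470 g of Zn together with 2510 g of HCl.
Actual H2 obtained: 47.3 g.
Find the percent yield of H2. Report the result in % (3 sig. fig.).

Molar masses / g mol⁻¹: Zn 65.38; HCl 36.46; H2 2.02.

n(Zn) = 3470 / 65.38 = 53.07 mol
n(HCl) = 2510 / 36.46 = 68.84 mol
n/ν for Zn = 53.07/1 = 53.07
n/ν for HCl = 68.84/2 = 34.42
Smallest n/ν is HCl → limiting reagent.
theoretical n(H2) = (1/2) × 68.84 = 34.42 mol → 69.53 g
% yield = 47.3 / 69.53 × 100 = 68.03 %

68.0 %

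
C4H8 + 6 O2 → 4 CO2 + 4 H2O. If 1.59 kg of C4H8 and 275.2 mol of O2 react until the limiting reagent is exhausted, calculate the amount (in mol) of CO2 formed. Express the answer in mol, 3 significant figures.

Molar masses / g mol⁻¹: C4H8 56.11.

113 mol

n(C4H8) = 1.590×1000 / 56.11 = 28.34 mol
n(O2) = 275.2 mol
n/ν for C4H8 = 28.34/1 = 28.34
n/ν for O2 = 275.2/6 = 45.87
Smallest n/ν is C4H8 → limiting reagent.
n(CO2) = (4/1) × 28.34 = 113.4 mol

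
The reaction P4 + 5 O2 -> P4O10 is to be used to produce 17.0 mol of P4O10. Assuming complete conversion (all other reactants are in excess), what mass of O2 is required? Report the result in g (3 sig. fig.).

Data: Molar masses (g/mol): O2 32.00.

n(P4O10) = 17.00 mol
n(O2) = (5/1) × 17.00 = 85.00 mol
mass = 85.00 × 32.00 = 2720 g

2720 g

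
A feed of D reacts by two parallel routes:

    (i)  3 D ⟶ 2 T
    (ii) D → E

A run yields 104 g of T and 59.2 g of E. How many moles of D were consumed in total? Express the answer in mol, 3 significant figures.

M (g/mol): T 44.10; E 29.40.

n(T) = 104 / 44.10 = 2.358 mol
n(E) = 59.2 / 29.40 = 2.014 mol
n(D) via (i) = (3/2)×2.358 = 3.537 mol
n(D) via (ii) = (1/1)×2.014 = 2.014 mol
total n(D) = 3.537 + 2.014 = 5.551 mol

5.55 mol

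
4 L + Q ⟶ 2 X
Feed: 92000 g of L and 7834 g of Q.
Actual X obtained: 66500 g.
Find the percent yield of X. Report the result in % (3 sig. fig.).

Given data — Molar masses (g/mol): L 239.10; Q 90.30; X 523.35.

73.2 %

n(L) = 92000 / 239.10 = 384.8 mol
n(Q) = 7834 / 90.30 = 86.76 mol
n/ν for L = 384.8/4 = 96.20
n/ν for Q = 86.76/1 = 86.76
Smallest n/ν is Q → limiting reagent.
theoretical n(X) = (2/1) × 86.76 = 173.5 mol → 90800 g
% yield = 66500 / 90800 × 100 = 73.24 %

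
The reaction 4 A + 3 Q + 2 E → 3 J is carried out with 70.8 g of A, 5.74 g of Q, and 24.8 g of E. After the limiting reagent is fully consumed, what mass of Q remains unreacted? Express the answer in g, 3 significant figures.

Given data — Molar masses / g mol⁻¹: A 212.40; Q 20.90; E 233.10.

n(A) = 70.80 / 212.40 = 0.3333 mol
n(Q) = 5.740 / 20.90 = 0.2746 mol
n(E) = 24.80 / 233.10 = 0.1064 mol
n/ν for A = 0.3333/4 = 0.08333
n/ν for Q = 0.2746/3 = 0.09153
n/ν for E = 0.1064/2 = 0.05320
Smallest n/ν is E → limiting reagent.
Q consumed = (3/2) × 0.1064 = 0.1596 mol
Q remaining = 0.2746 − 0.1596 = 0.1150 mol
mass = 0.1150 × 20.90 = 2.404 g

2.40 g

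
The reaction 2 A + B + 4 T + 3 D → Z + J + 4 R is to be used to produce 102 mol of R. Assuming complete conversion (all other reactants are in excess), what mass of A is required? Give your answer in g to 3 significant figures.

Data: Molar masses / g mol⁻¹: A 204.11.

n(R) = 102.0 mol
n(A) = (2/4) × 102.0 = 51.00 mol
mass = 51.00 × 204.11 = 10410 g

10400 g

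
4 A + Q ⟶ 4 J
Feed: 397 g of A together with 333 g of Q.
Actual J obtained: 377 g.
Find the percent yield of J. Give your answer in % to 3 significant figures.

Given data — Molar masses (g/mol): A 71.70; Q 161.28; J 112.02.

n(A) = 397.0 / 71.70 = 5.537 mol
n(Q) = 333.0 / 161.28 = 2.065 mol
n/ν for A = 5.537/4 = 1.384
n/ν for Q = 2.065/1 = 2.065
Smallest n/ν is A → limiting reagent.
theoretical n(J) = (4/4) × 5.537 = 5.537 mol → 620.3 g
% yield = 377 / 620.3 × 100 = 60.78 %

60.8 %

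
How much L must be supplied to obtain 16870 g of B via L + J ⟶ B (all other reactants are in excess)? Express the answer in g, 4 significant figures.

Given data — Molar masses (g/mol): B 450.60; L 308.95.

11570 g

n(B) = 16870 / 450.60 = 37.44 mol
n(L) = (1/1) × 37.44 = 37.44 mol
mass = 37.44 × 308.95 = 11570 g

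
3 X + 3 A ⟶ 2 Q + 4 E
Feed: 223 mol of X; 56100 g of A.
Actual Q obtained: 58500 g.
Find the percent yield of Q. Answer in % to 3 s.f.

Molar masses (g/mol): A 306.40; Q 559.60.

85.6 %

n(X) = 223.0 mol
n(A) = 56100 / 306.40 = 183.1 mol
n/ν → X: 74.33, A: 61.03; A is limiting.
theoretical n(Q) = (2/3) × 183.1 = 122.1 mol → 68330 g
% yield = 58500 / 68330 × 100 = 85.61 %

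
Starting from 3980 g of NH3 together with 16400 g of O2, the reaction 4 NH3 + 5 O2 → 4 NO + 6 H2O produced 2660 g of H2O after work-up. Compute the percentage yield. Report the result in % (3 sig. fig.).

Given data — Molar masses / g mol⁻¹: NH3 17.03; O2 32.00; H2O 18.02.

n(NH3) = 3980 / 17.03 = 233.7 mol
n(O2) = 16400 / 32.00 = 512.5 mol
n/ν for NH3 = 233.7/4 = 58.43
n/ν for O2 = 512.5/5 = 102.5
Smallest n/ν is NH3 → limiting reagent.
theoretical n(H2O) = (6/4) × 233.7 = 350.6 mol → 6318 g
% yield = 2660 / 6318 × 100 = 42.10 %

42.1 %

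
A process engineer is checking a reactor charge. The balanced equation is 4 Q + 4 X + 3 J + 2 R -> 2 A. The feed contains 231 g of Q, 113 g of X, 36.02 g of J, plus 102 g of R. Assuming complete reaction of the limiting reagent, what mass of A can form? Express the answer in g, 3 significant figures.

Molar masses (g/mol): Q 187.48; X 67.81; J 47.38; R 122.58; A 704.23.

357 g

n(Q) = 231.0 / 187.48 = 1.232 mol
n(X) = 113.0 / 67.81 = 1.666 mol
n(J) = 36.02 / 47.38 = 0.7602 mol
n(R) = 102.0 / 122.58 = 0.8321 mol
n/ν for Q = 1.232/4 = 0.3080
n/ν for X = 1.666/4 = 0.4165
n/ν for J = 0.7602/3 = 0.2534
n/ν for R = 0.8321/2 = 0.4161
Smallest n/ν is J → limiting reagent.
n(A) = (2/3) × 0.7602 = 0.5068 mol
mass = 0.5068 × 704.23 = 356.9 g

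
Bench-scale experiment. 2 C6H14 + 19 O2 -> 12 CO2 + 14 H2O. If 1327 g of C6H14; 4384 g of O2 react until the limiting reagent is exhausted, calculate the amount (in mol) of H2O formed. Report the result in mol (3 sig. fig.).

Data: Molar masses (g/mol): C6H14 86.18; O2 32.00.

n(C6H14) = 1327 / 86.18 = 15.40 mol
n(O2) = 4384 / 32.00 = 137.0 mol
n/ν for C6H14 = 15.40/2 = 7.700
n/ν for O2 = 137.0/19 = 7.211
Smallest n/ν is O2 → limiting reagent.
n(H2O) = (14/19) × 137.0 = 100.9 mol

101 mol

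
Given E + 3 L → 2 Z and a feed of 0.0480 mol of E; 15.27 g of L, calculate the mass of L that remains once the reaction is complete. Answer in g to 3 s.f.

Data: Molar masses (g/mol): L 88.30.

n(E) = 0.04800 mol
n(L) = 15.27 / 88.30 = 0.1729 mol
n/ν → E: 0.04800, L: 0.05763; E is limiting.
L consumed = (3/1) × 0.04800 = 0.1440 mol
L remaining = 0.1729 − 0.1440 = 0.02890 mol
mass = 0.02890 × 88.30 = 2.552 g

2.55 g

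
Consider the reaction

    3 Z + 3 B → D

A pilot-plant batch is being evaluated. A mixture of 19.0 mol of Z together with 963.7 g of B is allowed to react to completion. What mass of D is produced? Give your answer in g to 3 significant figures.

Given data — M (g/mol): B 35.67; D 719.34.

4560 g

n(Z) = 19.00 mol
n(B) = 963.7 / 35.67 = 27.02 mol
n/ν for Z = 19.00/3 = 6.333
n/ν for B = 27.02/3 = 9.007
Smallest n/ν is Z → limiting reagent.
n(D) = (1/3) × 19.00 = 6.333 mol
mass = 6.333 × 719.34 = 4556 g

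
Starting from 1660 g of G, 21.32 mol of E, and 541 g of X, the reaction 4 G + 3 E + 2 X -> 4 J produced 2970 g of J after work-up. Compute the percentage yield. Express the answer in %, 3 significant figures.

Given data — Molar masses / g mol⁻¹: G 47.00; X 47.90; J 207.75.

63.3 %

n(G) = 1660 / 47.00 = 35.32 mol
n(E) = 21.32 mol
n(X) = 541.0 / 47.90 = 11.29 mol
n/ν → G: 8.830, E: 7.107, X: 5.645; X is limiting.
theoretical n(J) = (4/2) × 11.29 = 22.58 mol → 4691 g
% yield = 2970 / 4691 × 100 = 63.31 %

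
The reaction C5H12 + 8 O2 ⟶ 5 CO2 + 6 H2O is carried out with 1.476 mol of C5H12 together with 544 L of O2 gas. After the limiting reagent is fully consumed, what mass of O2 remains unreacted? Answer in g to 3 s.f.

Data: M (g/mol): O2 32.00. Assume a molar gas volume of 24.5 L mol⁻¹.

333 g

n(C5H12) = 1.476 mol
n(O2) = 544.0 / 24.5 = 22.20 mol
n/ν for C5H12 = 1.476/1 = 1.476
n/ν for O2 = 22.20/8 = 2.775
Smallest n/ν is C5H12 → limiting reagent.
O2 consumed = (8/1) × 1.476 = 11.81 mol
O2 remaining = 22.20 − 11.81 = 10.39 mol
mass = 10.39 × 32.00 = 332.5 g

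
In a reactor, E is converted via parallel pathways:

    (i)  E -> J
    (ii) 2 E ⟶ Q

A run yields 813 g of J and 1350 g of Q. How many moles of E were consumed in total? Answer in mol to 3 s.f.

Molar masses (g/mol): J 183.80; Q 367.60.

n(J) = 813 / 183.80 = 4.423 mol
n(Q) = 1350 / 367.60 = 3.672 mol
n(E) via (i) = (1/1)×4.423 = 4.423 mol
n(E) via (ii) = (2/1)×3.672 = 7.344 mol
total n(E) = 4.423 + 7.344 = 11.77 mol

11.8 mol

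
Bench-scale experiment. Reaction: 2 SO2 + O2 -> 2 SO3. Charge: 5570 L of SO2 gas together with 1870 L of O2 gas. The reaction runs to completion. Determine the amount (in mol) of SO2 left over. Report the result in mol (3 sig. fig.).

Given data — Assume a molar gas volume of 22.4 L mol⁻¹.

81.7 mol

n(SO2) = 5570 / 22.4 = 248.7 mol
n(O2) = 1870 / 22.4 = 83.48 mol
n/ν → SO2: 124.4, O2: 83.48; O2 is limiting.
SO2 consumed = (2/1) × 83.48 = 167.0 mol
SO2 remaining = 248.7 − 167.0 = 81.70 mol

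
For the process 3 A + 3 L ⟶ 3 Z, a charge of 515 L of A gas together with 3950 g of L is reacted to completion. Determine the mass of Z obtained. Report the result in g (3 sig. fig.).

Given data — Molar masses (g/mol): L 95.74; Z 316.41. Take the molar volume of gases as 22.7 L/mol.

7180 g

n(A) = 515.0 / 22.7 = 22.69 mol
n(L) = 3950 / 95.74 = 41.26 mol
n/ν → A: 7.563, L: 13.75; A is limiting.
n(Z) = (3/3) × 22.69 = 22.69 mol
mass = 22.69 × 316.41 = 7179 g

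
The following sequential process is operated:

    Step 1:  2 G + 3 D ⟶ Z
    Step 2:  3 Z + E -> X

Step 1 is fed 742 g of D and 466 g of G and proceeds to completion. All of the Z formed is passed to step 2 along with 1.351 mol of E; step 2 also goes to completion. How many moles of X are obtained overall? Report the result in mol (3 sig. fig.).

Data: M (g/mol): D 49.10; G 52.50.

Step 1:
n(D) = 742.0 / 49.10 = 15.11 mol
n(G) = 466.0 / 52.50 = 8.876 mol
n/ν for D = 15.11/3 = 5.037
n/ν for G = 8.876/2 = 4.438
Smallest n/ν is G → limiting reagent.
n(Z) produced = (1/2) × 8.876 = 4.438 mol
Step 2:
n(Z) available = 4.438 mol
n(E) = 1.351 mol
n/ν for Z = 4.438/3 = 1.479
n/ν for E = 1.351/1 = 1.351
Smallest n/ν is E → limiting reagent.
n(X) = (1/1) × 1.351 = 1.351 mol

1.35 mol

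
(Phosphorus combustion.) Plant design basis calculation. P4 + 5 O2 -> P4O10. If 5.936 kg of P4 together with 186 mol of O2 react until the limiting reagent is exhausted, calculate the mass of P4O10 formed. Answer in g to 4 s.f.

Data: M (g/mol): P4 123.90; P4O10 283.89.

n(P4) = 5.936×1000 / 123.90 = 47.91 mol
n(O2) = 186.0 mol
n/ν for P4 = 47.91/1 = 47.91
n/ν for O2 = 186.0/5 = 37.20
Smallest n/ν is O2 → limiting reagent.
n(P4O10) = (1/5) × 186.0 = 37.20 mol
mass = 37.20 × 283.89 = 10560 g

10560 g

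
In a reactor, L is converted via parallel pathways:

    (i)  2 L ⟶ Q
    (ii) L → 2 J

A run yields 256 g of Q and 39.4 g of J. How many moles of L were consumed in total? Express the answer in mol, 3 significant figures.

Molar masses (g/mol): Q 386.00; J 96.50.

1.53 mol

n(Q) = 256 / 386.00 = 0.6632 mol
n(J) = 39.4 / 96.50 = 0.4083 mol
n(L) via (i) = (2/1)×0.6632 = 1.326 mol
n(L) via (ii) = (1/2)×0.4083 = 0.2042 mol
total n(L) = 1.326 + 0.2042 = 1.530 mol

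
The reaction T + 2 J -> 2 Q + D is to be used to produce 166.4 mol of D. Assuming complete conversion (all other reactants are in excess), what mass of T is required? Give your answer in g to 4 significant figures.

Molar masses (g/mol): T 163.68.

n(D) = 166.4 mol
n(T) = (1/1) × 166.4 = 166.4 mol
mass = 166.4 × 163.68 = 27240 g

27240 g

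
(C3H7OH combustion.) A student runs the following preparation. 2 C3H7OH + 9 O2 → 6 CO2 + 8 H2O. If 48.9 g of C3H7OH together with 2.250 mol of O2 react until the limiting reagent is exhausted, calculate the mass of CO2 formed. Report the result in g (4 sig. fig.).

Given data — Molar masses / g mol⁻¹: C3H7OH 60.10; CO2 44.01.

n(C3H7OH) = 48.90 / 60.10 = 0.8136 mol
n(O2) = 2.250 mol
n/ν → C3H7OH: 0.4068, O2: 0.2500; O2 is limiting.
n(CO2) = (6/9) × 2.250 = 1.500 mol
mass = 1.500 × 44.01 = 66.02 g

66.02 g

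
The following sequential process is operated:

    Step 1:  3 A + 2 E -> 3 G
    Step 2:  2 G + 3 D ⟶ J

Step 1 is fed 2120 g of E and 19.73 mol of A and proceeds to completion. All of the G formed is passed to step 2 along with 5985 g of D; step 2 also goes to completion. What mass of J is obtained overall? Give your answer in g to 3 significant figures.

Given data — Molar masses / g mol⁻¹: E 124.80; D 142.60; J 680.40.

Step 1:
n(E) = 2120 / 124.80 = 16.99 mol
n(A) = 19.73 mol
n/ν for E = 16.99/2 = 8.495
n/ν for A = 19.73/3 = 6.577
Smallest n/ν is A → limiting reagent.
n(G) produced = (3/3) × 19.73 = 19.73 mol
Step 2:
n(G) available = 19.73 mol
n(D) = 5985 / 142.60 = 41.97 mol
n/ν for G = 19.73/2 = 9.865
n/ν for D = 41.97/3 = 13.99
Smallest n/ν is G → limiting reagent.
n(J) = (1/2) × 19.73 = 9.865 mol
mass = 9.865 × 680.40 = 6712 g

6710 g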